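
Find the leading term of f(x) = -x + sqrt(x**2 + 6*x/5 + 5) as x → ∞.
3/5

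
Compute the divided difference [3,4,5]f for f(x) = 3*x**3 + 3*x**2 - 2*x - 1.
39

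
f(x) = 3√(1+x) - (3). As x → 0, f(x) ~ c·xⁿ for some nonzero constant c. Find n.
1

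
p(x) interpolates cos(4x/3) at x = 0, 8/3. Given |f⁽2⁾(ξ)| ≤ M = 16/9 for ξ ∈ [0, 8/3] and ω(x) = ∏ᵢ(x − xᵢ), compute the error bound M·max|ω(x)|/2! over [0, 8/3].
128/81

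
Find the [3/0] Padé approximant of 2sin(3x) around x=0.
-9*x**3 + 6*x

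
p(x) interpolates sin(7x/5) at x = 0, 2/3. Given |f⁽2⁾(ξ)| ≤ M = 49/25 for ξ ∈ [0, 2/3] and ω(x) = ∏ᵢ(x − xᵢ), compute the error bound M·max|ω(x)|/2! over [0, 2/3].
49/450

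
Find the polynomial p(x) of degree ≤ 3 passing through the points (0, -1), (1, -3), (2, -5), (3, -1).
x**3 - 3*x**2 - 1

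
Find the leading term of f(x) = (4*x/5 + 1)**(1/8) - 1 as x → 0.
x/10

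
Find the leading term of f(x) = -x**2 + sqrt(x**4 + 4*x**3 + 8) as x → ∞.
2*x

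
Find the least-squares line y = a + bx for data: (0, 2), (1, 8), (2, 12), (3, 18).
a = 11/5, b = 26/5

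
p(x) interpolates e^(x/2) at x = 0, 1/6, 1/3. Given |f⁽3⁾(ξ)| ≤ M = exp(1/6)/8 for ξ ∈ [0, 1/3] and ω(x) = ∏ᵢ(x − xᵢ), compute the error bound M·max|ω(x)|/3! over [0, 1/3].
sqrt(3)*exp(1/6)/46656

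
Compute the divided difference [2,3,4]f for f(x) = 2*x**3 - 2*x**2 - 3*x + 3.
16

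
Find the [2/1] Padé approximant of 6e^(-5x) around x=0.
(25*x**2 - 20*x + 6)/(5*x/3 + 1)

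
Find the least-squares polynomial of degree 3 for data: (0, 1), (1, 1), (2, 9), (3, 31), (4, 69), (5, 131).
61/63 + (-464/189)x + (215/126)x² + (43/54)x³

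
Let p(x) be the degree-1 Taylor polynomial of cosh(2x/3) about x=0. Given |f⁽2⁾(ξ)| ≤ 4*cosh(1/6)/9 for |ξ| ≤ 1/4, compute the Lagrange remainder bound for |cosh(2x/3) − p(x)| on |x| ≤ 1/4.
cosh(1/6)/72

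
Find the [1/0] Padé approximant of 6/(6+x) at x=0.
1 - x/6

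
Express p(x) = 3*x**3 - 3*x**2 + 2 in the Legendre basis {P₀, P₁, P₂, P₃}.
P₀ + (9/5)P₁ + (-2)P₂ + (6/5)P₃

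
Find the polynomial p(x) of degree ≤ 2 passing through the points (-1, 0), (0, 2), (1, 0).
2 - 2*x**2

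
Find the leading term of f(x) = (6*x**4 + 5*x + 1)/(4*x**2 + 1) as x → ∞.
3*x**2/2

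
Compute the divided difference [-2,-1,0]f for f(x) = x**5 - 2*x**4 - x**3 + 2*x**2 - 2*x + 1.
-24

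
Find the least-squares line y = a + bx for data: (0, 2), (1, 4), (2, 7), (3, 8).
a = 21/10, b = 21/10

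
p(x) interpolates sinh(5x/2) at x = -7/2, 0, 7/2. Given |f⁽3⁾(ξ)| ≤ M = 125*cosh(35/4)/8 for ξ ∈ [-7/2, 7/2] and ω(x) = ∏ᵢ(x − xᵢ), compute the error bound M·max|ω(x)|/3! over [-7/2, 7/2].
42875*sqrt(3)*cosh(35/4)/1728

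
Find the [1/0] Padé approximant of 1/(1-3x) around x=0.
3*x + 1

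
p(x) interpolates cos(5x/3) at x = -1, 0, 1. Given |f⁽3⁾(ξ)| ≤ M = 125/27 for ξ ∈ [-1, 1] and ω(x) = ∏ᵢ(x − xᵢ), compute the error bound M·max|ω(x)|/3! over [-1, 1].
125*sqrt(3)/729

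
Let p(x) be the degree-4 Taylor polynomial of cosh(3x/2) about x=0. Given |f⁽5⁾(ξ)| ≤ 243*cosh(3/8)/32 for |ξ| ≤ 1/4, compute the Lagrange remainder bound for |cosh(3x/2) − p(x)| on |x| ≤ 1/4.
81*cosh(3/8)/1310720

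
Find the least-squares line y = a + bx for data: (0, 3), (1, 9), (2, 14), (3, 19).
a = 33/10, b = 53/10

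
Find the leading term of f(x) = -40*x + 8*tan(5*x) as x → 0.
1000*x**3/3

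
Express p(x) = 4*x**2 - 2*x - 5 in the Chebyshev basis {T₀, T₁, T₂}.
(-3)T₀ + (-2)T₁ + (2)T₂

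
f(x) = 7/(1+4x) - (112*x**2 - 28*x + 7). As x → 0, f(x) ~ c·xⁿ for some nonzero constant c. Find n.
3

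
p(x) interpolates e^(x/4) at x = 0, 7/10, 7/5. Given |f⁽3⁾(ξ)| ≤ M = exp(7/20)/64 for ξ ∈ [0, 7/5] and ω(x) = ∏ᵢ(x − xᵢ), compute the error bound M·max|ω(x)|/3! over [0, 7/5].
343*sqrt(3)*exp(7/20)/1728000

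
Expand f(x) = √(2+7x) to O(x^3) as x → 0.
sqrt(2) + 7*sqrt(2)*x/4 - 49*sqrt(2)*x**2/32 + O(x**3)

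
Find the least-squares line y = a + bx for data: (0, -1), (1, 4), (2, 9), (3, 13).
a = -4/5, b = 47/10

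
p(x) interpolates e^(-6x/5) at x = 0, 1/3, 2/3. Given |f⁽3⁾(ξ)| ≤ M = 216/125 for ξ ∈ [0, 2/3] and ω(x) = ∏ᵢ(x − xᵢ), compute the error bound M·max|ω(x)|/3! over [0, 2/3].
8*sqrt(3)/3375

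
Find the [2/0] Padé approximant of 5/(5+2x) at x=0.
4*x**2/25 - 2*x/5 + 1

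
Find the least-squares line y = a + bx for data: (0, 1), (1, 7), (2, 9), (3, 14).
a = 8/5, b = 41/10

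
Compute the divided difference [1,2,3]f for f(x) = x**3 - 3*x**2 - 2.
3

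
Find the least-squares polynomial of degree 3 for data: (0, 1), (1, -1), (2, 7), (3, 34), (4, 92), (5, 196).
11/14 + (-33/28)x + (-55/28)x² + (2)x³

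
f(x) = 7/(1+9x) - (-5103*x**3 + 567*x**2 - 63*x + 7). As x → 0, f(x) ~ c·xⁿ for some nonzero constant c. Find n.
4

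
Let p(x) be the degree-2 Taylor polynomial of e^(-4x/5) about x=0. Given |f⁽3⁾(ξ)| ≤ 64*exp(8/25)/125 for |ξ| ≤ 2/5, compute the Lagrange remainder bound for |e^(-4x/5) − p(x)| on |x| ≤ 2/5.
256*exp(8/25)/46875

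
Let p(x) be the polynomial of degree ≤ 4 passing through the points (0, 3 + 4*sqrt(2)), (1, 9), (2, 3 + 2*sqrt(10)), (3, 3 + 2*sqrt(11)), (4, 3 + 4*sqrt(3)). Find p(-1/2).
-267/16 - 45*sqrt(11)/16 + 35*sqrt(3)/32 + 315*sqrt(2)/32 + 189*sqrt(10)/32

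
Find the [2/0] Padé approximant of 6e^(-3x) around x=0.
27*x**2 - 18*x + 6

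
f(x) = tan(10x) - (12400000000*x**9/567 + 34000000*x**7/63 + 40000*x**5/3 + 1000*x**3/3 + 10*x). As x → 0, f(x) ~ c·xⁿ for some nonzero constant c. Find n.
11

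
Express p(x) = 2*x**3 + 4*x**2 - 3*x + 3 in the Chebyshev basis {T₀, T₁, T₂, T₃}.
(5)T₀ + (-3/2)T₁ + (2)T₂ + (1/2)T₃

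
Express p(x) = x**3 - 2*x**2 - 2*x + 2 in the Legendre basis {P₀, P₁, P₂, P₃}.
(4/3)P₀ + (-7/5)P₁ + (-4/3)P₂ + (2/5)P₃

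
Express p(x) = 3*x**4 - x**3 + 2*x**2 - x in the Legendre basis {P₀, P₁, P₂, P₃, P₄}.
(19/15)P₀ + (-8/5)P₁ + (64/21)P₂ + (-2/5)P₃ + (24/35)P₄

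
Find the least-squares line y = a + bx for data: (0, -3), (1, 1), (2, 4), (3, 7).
a = -27/10, b = 33/10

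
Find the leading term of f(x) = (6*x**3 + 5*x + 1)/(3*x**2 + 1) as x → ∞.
2*x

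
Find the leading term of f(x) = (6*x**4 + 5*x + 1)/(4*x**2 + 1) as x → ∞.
3*x**2/2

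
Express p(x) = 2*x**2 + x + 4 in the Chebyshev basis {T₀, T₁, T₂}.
(5)T₀ + T₁ + T₂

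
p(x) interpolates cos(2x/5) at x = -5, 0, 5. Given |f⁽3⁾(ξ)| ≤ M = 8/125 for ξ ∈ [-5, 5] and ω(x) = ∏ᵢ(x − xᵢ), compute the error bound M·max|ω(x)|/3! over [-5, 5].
8*sqrt(3)/27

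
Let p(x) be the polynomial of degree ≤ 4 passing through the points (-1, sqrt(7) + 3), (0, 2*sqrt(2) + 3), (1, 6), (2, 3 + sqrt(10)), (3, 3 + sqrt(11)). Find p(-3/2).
-105*sqrt(2)/16 - 45*sqrt(10)/32 + 35*sqrt(11)/128 + 315*sqrt(7)/128 + 759/64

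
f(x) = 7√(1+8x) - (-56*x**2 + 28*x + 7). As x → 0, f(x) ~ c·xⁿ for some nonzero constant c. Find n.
3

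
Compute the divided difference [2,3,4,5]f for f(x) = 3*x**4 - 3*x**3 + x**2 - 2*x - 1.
39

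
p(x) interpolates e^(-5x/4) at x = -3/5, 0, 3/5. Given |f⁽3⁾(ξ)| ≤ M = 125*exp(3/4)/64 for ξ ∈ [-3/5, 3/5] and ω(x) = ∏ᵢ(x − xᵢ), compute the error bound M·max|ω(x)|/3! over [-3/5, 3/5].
sqrt(3)*exp(3/4)/64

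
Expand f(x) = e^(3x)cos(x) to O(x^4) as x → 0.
1 + 3*x + 4*x**2 + 3*x**3 + O(x**4)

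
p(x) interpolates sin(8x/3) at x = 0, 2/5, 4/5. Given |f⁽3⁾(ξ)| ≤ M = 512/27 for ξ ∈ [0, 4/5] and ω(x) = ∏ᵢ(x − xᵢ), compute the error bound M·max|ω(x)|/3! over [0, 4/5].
4096*sqrt(3)/91125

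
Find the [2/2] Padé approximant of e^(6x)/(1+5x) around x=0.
(78*x**2/11 + 43*x/11 + 1)/(-97*x**2/11 + 32*x/11 + 1)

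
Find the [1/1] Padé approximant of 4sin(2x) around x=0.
8*x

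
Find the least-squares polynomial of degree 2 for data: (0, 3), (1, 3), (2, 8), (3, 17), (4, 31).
104/35 + (-15/7)x + (16/7)x²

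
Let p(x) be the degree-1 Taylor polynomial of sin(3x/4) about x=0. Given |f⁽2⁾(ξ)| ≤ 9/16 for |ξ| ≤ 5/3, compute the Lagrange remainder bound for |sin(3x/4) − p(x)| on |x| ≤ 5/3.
25/32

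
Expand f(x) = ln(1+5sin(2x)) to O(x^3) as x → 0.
10*x - 50*x**2 + O(x**3)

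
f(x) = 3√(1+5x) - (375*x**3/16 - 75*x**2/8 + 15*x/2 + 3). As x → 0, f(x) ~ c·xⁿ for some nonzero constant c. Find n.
4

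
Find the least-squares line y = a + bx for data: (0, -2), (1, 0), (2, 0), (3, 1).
a = -8/5, b = 9/10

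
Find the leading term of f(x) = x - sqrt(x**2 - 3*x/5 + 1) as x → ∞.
3/10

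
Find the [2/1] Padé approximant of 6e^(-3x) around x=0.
(9*x**2 - 12*x + 6)/(x + 1)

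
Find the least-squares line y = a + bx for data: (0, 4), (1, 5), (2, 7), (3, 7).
a = 41/10, b = 11/10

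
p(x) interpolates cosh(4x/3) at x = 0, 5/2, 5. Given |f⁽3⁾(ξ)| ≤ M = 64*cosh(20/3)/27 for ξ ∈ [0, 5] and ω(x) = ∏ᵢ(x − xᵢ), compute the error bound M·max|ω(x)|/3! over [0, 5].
1000*sqrt(3)*cosh(20/3)/729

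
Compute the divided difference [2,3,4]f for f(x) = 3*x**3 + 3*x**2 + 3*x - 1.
30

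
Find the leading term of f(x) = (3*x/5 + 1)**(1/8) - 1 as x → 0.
3*x/40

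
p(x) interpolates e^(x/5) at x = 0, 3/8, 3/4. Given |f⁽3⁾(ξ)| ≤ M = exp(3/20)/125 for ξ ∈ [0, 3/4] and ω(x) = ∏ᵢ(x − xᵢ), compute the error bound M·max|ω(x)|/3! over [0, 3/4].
sqrt(3)*exp(3/20)/64000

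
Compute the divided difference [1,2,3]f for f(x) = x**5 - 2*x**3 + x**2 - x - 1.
79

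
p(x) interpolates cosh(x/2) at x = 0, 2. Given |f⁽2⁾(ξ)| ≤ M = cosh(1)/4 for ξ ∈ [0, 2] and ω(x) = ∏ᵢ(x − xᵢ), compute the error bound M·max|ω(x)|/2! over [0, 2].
cosh(1)/8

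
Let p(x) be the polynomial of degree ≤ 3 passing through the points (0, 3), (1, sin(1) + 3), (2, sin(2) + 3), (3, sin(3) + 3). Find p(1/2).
-5*sin(2)/16 + sin(3)/16 + 15*sin(1)/16 + 3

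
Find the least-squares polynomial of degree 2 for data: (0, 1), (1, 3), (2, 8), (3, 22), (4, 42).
10/7 + (-193/70)x + (45/14)x²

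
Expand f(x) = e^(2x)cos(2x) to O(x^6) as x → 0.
1 + 2*x - 8*x**3/3 - 8*x**4/3 - 16*x**5/15 + O(x**6)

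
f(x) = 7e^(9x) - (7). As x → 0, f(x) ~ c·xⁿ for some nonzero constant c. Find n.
1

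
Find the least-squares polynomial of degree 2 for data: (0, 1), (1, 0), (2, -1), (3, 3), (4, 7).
8/7 + (-39/14)x + (15/14)x²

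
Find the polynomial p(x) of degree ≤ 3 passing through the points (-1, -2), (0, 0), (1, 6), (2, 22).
x**3 + 2*x**2 + 3*x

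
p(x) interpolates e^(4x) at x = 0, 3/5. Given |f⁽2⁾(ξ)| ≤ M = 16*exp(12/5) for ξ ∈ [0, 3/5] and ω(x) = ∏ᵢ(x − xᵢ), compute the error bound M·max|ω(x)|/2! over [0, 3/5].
18*exp(12/5)/25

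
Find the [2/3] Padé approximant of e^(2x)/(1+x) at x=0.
(2*x**2/5 + x + 1)/(4*x**3/15 - 3*x**2/5 + 1)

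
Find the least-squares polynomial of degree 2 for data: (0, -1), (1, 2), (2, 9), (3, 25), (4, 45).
-6/7 + (-11/14)x + (43/14)x²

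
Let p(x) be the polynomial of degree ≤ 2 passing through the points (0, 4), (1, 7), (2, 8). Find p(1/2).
23/4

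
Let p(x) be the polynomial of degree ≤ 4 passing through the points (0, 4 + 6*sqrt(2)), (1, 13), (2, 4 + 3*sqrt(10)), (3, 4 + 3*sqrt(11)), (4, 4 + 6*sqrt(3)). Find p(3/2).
-15*sqrt(11)/32 - 15*sqrt(2)/64 + 9*sqrt(3)/64 + 135*sqrt(10)/64 + 263/32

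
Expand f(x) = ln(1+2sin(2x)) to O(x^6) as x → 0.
4*x - 8*x**2 + 56*x**3/3 - 160*x**4/3 + 488*x**5/3 + O(x**6)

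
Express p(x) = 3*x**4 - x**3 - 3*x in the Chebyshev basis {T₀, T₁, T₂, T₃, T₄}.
(9/8)T₀ + (-15/4)T₁ + (3/2)T₂ + (-1/4)T₃ + (3/8)T₄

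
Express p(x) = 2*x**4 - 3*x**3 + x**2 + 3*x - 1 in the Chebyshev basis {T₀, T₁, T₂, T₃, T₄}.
(1/4)T₀ + (3/4)T₁ + (3/2)T₂ + (-3/4)T₃ + (1/4)T₄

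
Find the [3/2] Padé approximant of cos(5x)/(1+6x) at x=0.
(7675*x**3/94 - 7675*x**2/564 - 6*x + 1)/(1 - 20929*x**2/564)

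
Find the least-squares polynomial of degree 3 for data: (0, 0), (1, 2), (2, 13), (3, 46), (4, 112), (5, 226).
-1/21 + (122/63)x + (-40/21)x² + (19/9)x³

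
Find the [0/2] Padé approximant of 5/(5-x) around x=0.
1/(1 - x/5)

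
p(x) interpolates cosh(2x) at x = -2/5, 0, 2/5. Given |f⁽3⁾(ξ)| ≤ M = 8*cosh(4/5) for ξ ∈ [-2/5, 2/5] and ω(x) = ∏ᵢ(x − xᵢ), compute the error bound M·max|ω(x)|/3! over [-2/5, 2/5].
64*sqrt(3)*cosh(4/5)/3375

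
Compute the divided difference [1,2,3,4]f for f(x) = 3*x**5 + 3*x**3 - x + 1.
198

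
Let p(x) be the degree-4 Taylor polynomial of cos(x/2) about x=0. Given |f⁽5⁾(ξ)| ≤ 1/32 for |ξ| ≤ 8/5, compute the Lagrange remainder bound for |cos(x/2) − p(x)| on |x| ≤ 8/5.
128/46875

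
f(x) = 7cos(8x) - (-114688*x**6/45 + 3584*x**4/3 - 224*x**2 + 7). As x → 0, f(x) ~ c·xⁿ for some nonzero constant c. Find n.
8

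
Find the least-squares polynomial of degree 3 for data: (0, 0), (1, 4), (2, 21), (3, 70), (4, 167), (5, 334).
-1/14 + (335/84)x + (-20/7)x² + (37/12)x³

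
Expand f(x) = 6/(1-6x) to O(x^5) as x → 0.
6 + 36*x + 216*x**2 + 1296*x**3 + 7776*x**4 + O(x**5)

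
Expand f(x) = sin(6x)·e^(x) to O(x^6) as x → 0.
6*x + 6*x**2 - 33*x**3 - 35*x**4 + 941*x**5/20 + O(x**6)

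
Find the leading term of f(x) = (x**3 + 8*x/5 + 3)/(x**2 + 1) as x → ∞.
x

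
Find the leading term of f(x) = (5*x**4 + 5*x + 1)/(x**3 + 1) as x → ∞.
5*x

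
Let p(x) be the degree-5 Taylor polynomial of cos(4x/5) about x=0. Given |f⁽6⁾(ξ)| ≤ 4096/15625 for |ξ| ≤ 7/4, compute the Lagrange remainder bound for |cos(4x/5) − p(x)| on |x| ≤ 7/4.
117649/11250000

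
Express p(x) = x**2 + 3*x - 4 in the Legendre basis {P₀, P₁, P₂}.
(-11/3)P₀ + (3)P₁ + (2/3)P₂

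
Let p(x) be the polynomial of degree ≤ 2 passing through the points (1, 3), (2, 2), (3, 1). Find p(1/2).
7/2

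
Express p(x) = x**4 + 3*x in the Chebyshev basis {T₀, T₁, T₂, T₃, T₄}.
(3/8)T₀ + (3)T₁ + (1/2)T₂ + (1/8)T₄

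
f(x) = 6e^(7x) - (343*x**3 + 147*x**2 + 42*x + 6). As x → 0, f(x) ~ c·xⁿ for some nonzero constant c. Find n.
4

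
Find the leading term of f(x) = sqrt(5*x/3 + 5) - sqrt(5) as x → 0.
sqrt(5)*x/6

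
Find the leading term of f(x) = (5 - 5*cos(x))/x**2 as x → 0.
5/2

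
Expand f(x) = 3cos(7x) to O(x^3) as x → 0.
3 - 147*x**2/2 + O(x**3)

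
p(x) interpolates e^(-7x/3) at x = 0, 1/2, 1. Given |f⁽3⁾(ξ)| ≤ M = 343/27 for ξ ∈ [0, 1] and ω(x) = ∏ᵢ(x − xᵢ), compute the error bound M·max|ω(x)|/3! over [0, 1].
343*sqrt(3)/5832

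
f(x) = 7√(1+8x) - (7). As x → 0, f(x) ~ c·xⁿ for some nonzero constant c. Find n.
1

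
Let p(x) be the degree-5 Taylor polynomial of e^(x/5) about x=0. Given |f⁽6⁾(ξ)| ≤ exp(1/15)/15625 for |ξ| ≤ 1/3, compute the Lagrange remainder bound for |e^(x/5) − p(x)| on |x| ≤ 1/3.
exp(1/15)/8201250000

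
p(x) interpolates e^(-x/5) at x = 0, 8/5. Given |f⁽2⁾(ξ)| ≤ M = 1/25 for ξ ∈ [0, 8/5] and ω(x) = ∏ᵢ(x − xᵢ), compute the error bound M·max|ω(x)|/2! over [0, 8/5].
8/625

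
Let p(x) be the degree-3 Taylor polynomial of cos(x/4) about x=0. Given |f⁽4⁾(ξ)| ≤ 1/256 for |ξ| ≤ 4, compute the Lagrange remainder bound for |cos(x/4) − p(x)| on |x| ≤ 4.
1/24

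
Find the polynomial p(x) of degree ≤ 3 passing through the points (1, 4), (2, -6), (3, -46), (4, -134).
-3*x**3 + 3*x**2 + 2*x + 2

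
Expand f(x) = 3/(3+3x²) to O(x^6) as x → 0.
1 - x**2 + x**4 + O(x**6)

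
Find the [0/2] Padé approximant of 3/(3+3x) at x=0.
1/(x + 1)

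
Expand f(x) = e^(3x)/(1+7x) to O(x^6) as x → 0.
1 - 4*x + 65*x**2/2 - 223*x**3 + 12515*x**4/8 - 54743*x**5/5 + O(x**6)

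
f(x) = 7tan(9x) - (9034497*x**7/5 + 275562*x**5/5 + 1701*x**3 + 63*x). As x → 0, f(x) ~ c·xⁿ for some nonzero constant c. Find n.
9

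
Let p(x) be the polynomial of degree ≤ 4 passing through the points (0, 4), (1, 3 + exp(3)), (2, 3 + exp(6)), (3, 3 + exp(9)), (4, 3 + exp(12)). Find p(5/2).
-5*exp(12)/128 - 5*exp(3)/32 + 387/128 + 45*exp(6)/64 + 15*exp(9)/32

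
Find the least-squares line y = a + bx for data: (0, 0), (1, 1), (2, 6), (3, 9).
a = -4/5, b = 16/5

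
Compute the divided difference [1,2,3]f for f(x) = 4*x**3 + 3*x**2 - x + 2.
27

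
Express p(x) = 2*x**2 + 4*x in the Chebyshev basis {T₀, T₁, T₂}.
T₀ + (4)T₁ + T₂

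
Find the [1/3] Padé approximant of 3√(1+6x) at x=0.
(63*x/4 + 3)/(27*x**3/8 - 9*x**2/4 + 9*x/4 + 1)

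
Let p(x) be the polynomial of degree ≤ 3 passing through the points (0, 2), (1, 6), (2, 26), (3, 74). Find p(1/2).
11/4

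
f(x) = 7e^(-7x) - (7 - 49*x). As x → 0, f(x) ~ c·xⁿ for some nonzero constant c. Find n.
2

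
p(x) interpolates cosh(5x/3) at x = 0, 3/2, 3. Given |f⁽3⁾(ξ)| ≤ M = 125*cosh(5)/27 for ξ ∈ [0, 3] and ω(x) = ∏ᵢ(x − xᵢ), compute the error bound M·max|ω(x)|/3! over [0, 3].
125*sqrt(3)*cosh(5)/216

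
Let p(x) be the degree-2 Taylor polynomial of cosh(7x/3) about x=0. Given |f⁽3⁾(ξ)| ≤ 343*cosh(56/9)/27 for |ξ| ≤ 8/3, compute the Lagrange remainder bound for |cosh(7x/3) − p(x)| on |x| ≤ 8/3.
87808*cosh(56/9)/2187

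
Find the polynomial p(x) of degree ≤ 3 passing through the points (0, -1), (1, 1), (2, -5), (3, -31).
-2*x**3 + 2*x**2 + 2*x - 1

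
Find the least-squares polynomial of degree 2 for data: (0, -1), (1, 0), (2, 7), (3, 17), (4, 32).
-41/35 + (-39/70)x + (31/14)x²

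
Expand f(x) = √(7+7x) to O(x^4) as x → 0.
sqrt(7) + sqrt(7)*x/2 - sqrt(7)*x**2/8 + sqrt(7)*x**3/16 + O(x**4)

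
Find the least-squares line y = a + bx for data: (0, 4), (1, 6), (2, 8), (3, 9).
a = 21/5, b = 17/10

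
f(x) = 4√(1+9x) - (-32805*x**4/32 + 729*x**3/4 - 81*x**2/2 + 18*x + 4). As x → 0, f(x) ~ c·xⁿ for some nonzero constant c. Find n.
5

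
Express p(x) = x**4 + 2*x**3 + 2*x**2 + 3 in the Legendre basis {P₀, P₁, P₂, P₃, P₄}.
(58/15)P₀ + (6/5)P₁ + (40/21)P₂ + (4/5)P₃ + (8/35)P₄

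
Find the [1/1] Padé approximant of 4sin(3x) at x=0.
12*x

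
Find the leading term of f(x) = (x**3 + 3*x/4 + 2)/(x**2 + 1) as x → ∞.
x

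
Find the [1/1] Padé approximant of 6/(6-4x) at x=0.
1/(1 - 2*x/3)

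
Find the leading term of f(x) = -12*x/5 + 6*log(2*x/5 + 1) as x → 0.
-12*x**2/25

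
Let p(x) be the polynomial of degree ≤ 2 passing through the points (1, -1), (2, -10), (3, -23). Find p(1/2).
2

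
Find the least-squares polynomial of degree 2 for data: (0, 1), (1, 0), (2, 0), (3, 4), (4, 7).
32/35 + (-64/35)x + (6/7)x²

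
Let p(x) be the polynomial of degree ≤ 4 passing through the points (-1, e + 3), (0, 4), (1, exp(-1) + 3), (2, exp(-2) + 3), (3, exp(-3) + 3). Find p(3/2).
(-5 + 60*e + 90*exp(2) + (3*e + 364)*exp(3))*exp(-3)/128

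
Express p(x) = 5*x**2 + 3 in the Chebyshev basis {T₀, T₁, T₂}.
(11/2)T₀ + (5/2)T₂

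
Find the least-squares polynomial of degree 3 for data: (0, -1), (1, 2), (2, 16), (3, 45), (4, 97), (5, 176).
-65/63 + (-19/378)x + (41/18)x² + (26/27)x³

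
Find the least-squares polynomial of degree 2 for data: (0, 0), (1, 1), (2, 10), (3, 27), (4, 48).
-12/35 + (-53/35)x + (24/7)x²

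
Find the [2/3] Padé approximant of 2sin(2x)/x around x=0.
(4 - 28*x**2/15)/(x**2/5 + 1)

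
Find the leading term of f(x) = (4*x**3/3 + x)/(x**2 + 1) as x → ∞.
4*x/3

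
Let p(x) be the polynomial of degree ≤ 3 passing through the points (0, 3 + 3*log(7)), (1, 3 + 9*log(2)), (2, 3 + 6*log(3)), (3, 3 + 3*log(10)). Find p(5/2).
3 + log(243*2**(1/8)*3**(5/8)*5**(15/16)*7**(3/16)/4)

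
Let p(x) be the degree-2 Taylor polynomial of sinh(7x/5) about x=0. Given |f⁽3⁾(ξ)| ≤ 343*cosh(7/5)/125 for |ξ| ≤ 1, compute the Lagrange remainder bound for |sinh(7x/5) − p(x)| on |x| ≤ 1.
343*cosh(7/5)/750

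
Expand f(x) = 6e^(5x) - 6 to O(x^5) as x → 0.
30*x + 75*x**2 + 125*x**3 + 625*x**4/4 + O(x**5)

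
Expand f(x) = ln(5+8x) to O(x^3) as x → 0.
log(5) + 8*x/5 - 32*x**2/25 + O(x**3)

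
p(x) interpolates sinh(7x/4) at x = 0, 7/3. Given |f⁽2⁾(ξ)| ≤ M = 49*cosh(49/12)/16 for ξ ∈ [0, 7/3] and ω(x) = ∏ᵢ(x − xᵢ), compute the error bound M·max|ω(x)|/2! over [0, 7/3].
2401*cosh(49/12)/1152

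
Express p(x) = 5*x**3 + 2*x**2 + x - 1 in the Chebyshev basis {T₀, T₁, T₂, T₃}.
(19/4)T₁ + T₂ + (5/4)T₃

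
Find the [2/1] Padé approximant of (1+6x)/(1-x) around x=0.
(6*x + 1)/(1 - x)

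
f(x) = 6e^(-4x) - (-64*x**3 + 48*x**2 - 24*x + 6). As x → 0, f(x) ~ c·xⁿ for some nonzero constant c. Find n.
4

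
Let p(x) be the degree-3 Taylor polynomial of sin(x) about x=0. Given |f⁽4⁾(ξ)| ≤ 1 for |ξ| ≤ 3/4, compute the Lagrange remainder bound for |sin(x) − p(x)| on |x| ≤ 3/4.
27/2048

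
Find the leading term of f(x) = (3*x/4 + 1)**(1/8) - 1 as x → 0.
3*x/32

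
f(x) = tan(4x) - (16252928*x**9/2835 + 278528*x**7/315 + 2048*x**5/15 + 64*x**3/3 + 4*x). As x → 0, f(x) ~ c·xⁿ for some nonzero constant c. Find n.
11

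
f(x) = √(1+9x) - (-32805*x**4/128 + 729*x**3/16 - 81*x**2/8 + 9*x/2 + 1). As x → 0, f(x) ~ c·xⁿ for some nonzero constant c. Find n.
5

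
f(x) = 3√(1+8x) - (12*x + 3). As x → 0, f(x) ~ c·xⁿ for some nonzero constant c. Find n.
2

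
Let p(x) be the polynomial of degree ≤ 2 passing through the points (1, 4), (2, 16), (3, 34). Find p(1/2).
1/4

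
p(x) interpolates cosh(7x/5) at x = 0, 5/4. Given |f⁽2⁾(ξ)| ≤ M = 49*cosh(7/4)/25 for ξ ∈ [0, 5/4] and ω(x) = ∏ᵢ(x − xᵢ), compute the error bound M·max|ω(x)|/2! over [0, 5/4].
49*cosh(7/4)/128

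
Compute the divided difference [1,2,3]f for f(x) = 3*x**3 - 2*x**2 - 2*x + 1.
16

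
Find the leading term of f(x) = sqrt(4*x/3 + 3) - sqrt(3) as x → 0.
2*sqrt(3)*x/9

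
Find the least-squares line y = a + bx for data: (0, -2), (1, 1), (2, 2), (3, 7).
a = -11/5, b = 14/5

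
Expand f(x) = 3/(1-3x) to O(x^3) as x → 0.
3 + 9*x + 27*x**2 + O(x**3)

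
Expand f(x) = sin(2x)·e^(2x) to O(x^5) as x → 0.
2*x + 4*x**2 + 8*x**3/3 + O(x**5)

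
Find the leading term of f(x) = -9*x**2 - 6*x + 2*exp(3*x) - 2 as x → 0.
9*x**3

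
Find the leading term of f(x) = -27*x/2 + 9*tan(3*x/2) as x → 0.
81*x**3/8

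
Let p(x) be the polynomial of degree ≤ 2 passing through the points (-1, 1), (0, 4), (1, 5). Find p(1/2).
19/4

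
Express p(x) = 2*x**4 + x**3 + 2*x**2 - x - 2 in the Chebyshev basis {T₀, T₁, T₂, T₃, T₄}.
(-1/4)T₀ + (-1/4)T₁ + (2)T₂ + (1/4)T₃ + (1/4)T₄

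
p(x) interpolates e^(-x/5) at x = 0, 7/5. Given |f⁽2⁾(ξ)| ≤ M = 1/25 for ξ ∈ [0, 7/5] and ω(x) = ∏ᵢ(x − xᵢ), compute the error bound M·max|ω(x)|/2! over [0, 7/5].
49/5000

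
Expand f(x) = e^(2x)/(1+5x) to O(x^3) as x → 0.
1 - 3*x + 17*x**2 + O(x**3)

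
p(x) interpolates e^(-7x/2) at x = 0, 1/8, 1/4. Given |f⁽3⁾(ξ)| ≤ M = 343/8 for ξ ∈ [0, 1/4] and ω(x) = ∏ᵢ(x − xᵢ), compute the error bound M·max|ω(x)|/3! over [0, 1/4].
343*sqrt(3)/110592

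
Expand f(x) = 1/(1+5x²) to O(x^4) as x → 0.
1 - 5*x**2 + O(x**4)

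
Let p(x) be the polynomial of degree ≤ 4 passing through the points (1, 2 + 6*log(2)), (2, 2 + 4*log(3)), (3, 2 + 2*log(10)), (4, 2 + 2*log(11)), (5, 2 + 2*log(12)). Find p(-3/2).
2 + log(191561942608236107294793378393788647952342390272950272000000000000000000000000000000000000000000000000000000000000000000000000000000000000000000000000000000000000000000000000000000000000000000000000000000000000*11**(11/16)*2**(17/64)*3**(59/64)*5**(13/32)/207589727229667617364050040559595126992307182041663968365041085227372309632424517470029479189719043873749959799630116683695675118773796682033447968121002410399431431597810905545125273959033396868346495500159667)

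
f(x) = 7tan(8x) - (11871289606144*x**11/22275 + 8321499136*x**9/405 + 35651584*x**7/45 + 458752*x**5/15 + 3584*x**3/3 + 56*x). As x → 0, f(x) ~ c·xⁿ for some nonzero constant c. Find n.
13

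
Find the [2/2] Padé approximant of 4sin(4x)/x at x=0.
(16 - 448*x**2/15)/(4*x**2/5 + 1)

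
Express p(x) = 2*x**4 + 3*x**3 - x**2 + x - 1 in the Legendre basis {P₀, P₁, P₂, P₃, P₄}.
(-14/15)P₀ + (14/5)P₁ + (10/21)P₂ + (6/5)P₃ + (16/35)P₄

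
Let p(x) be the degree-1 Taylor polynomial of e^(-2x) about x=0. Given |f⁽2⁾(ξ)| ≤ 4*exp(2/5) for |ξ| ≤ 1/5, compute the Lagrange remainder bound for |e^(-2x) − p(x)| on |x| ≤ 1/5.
2*exp(2/5)/25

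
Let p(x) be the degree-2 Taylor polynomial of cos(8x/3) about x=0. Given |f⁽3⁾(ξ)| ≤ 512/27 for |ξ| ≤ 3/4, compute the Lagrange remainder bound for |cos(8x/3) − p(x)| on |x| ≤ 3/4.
4/3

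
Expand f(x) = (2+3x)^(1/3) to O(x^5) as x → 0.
2**(1/3) + 2**(1/3)*x/2 - 2**(1/3)*x**2/4 + 5*2**(1/3)*x**3/24 - 5*2**(1/3)*x**4/24 + O(x**5)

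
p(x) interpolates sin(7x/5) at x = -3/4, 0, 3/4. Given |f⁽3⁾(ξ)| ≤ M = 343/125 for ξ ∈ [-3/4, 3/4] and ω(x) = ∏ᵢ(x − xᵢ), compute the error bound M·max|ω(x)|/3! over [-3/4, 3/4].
343*sqrt(3)/8000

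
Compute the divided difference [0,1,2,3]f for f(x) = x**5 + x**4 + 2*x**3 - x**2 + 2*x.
33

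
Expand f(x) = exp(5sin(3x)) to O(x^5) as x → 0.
1 + 15*x + 225*x**2/2 + 540*x**3 + 14175*x**4/8 + O(x**5)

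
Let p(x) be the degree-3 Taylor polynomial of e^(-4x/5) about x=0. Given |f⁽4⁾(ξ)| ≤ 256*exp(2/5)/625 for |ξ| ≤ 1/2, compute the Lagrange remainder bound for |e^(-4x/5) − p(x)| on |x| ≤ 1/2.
2*exp(2/5)/1875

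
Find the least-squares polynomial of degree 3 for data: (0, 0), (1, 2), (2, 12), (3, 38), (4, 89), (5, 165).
31/126 + (-1285/756)x + (443/252)x² + (28/27)x³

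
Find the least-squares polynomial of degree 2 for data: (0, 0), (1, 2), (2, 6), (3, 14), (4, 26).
8/35 + (-16/35)x + (12/7)x²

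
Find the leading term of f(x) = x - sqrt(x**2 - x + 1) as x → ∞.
1/2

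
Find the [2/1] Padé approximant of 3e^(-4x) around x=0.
(8*x**2 - 8*x + 3)/(4*x/3 + 1)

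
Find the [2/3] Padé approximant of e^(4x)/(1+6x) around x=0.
(136*x**2/95 + 194*x/95 + 1)/(2144*x**3/285 - 996*x**2/95 + 384*x/95 + 1)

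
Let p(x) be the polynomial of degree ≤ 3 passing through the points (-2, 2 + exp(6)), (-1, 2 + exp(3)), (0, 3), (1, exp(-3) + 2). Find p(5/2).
((-35*exp(6) - 157 + 135*exp(3))*exp(3) + 105)*exp(-3)/16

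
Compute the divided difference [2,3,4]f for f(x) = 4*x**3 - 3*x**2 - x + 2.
33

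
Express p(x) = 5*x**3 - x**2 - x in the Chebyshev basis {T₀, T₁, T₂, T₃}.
(-1/2)T₀ + (11/4)T₁ + (-1/2)T₂ + (5/4)T₃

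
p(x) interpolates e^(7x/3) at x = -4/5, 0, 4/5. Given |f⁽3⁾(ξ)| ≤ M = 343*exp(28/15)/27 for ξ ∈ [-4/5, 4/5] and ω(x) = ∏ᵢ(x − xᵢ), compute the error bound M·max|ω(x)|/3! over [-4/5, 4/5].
21952*sqrt(3)*exp(28/15)/91125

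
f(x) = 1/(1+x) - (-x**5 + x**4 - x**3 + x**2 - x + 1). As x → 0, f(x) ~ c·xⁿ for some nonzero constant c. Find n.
6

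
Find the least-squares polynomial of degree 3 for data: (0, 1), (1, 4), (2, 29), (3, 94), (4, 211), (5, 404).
6/7 + (-71/42)x + (16/7)x² + (17/6)x³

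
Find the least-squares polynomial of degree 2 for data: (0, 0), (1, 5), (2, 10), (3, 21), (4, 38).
24/35 + (22/35)x + (15/7)x²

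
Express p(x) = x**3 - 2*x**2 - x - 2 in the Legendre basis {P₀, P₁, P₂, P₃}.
(-8/3)P₀ + (-2/5)P₁ + (-4/3)P₂ + (2/5)P₃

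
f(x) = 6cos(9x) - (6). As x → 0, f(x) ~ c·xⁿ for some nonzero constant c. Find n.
2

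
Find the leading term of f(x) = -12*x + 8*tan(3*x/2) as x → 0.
9*x**3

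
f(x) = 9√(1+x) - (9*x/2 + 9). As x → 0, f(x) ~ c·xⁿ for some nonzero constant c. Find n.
2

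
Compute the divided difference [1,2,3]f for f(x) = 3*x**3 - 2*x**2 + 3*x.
16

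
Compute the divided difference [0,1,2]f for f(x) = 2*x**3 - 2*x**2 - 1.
4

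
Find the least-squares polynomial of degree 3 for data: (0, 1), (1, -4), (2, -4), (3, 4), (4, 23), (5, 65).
5/7 + (-74/21)x + (-37/28)x² + (11/12)x³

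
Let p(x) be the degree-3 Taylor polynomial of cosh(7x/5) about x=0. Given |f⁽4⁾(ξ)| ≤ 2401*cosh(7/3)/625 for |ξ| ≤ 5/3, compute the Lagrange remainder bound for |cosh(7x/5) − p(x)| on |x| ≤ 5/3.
2401*cosh(7/3)/1944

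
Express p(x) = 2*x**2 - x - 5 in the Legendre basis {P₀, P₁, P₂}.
(-13/3)P₀ - P₁ + (4/3)P₂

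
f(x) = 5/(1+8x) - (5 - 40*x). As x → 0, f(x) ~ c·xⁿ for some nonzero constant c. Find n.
2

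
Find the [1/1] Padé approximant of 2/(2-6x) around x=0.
1/(1 - 3*x)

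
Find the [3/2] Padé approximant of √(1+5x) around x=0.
(125*x**3/32 + 225*x**2/16 + 15*x/2 + 1)/(75*x**2/16 + 5*x + 1)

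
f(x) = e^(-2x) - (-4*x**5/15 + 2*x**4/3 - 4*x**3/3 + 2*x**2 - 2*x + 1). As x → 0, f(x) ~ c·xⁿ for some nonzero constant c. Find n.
6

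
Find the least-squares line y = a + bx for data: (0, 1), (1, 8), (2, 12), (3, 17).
a = 17/10, b = 26/5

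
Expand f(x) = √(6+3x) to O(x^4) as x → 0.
sqrt(6) + sqrt(6)*x/4 - sqrt(6)*x**2/32 + sqrt(6)*x**3/128 + O(x**4)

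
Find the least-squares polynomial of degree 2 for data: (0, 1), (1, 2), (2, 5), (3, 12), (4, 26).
52/35 + (-18/7)x + (15/7)x²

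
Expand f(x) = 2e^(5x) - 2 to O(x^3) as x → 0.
10*x + 25*x**2 + O(x**3)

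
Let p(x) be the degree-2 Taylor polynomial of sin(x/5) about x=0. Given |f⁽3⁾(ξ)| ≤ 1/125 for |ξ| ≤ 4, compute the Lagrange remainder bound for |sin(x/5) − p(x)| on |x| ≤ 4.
32/375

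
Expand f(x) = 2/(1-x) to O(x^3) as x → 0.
2 + 2*x + 2*x**2 + O(x**3)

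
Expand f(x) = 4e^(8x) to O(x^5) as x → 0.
4 + 32*x + 128*x**2 + 1024*x**3/3 + 2048*x**4/3 + O(x**5)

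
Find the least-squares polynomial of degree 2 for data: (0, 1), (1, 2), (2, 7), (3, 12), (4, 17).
19/35 + (67/35)x + (4/7)x²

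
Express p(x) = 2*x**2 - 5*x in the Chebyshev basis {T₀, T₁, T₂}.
T₀ + (-5)T₁ + T₂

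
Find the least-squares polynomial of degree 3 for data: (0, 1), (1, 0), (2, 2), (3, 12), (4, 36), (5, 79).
125/126 + (-419/756)x + (-47/36)x² + (49/54)x³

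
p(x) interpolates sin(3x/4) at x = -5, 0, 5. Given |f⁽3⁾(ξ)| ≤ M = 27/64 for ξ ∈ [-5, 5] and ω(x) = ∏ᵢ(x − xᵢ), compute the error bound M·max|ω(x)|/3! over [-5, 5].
125*sqrt(3)/64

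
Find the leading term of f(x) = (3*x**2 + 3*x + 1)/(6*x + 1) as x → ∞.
x/2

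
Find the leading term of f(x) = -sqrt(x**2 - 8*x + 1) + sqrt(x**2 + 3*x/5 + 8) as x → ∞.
43/10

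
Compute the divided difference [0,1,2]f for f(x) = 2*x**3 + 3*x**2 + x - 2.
9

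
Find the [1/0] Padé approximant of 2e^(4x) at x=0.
8*x + 2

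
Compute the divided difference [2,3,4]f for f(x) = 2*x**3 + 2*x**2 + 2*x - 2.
20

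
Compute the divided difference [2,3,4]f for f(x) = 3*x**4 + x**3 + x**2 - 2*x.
175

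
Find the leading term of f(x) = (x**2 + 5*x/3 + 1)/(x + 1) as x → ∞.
x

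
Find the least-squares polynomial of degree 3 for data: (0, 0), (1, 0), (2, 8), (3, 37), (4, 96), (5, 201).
-4/63 + (79/378)x + (-517/252)x² + (217/108)x³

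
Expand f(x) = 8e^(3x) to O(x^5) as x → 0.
8 + 24*x + 36*x**2 + 36*x**3 + 27*x**4 + O(x**5)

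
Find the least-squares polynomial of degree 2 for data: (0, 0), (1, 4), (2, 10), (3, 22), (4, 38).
2/7 + (29/35)x + (15/7)x²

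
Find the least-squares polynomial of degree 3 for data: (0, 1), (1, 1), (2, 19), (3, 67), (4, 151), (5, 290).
52/63 + (-824/189)x + (109/36)x² + (203/108)x³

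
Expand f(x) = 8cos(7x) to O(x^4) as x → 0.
8 - 196*x**2 + O(x**4)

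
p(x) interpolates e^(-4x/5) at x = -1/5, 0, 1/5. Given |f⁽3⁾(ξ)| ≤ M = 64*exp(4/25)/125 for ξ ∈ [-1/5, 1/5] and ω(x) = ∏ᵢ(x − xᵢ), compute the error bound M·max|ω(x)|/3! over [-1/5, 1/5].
64*sqrt(3)*exp(4/25)/421875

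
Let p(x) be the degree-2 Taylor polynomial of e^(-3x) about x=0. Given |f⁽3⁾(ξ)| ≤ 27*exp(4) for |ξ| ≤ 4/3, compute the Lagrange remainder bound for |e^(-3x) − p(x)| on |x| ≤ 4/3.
32*exp(4)/3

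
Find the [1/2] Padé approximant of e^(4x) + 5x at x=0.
(1787*x/219 + 1)/(-32*x**2/73 - 184*x/219 + 1)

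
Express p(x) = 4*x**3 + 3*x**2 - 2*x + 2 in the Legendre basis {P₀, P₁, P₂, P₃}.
(3)P₀ + (2/5)P₁ + (2)P₂ + (8/5)P₃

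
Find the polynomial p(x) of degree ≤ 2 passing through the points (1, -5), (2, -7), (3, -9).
-2*x - 3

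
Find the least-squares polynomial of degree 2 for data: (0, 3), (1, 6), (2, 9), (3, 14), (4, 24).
122/35 + (3/7)x + (8/7)x²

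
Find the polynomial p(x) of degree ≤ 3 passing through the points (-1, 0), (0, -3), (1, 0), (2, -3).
-2*x**3 + 3*x**2 + 2*x - 3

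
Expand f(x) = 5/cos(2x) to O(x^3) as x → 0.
5 + 10*x**2 + O(x**3)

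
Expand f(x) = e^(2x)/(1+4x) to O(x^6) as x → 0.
1 - 2*x + 10*x**2 - 116*x**3/3 + 466*x**4/3 - 9316*x**5/15 + O(x**6)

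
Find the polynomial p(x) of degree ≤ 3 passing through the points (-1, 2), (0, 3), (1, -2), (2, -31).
-3*x**3 - 3*x**2 + x + 3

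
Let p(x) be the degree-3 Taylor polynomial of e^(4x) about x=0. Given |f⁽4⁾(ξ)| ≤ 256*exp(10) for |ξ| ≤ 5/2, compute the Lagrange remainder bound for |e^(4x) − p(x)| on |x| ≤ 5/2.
1250*exp(10)/3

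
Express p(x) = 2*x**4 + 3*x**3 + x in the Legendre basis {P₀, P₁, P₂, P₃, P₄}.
(2/5)P₀ + (14/5)P₁ + (8/7)P₂ + (6/5)P₃ + (16/35)P₄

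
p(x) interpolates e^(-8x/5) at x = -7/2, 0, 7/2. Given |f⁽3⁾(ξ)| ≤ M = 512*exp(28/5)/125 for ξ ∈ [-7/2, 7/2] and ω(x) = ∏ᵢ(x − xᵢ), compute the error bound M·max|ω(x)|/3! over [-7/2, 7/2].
21952*sqrt(3)*exp(28/5)/3375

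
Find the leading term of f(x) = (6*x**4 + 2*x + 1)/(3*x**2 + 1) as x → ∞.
2*x**2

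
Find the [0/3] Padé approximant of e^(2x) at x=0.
1/(-4*x**3/3 + 2*x**2 - 2*x + 1)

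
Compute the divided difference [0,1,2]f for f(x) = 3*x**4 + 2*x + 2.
21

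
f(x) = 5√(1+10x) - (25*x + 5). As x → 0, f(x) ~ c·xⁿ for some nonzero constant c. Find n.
2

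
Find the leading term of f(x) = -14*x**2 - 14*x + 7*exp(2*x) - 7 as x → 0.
28*x**3/3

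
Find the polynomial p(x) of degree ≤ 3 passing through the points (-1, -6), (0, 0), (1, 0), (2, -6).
-3*x**2 + 3*x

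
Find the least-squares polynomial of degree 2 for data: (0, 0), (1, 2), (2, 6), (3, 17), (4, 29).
2/35 + (-29/70)x + (27/14)x²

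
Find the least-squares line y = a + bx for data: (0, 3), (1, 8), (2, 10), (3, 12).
a = 39/10, b = 29/10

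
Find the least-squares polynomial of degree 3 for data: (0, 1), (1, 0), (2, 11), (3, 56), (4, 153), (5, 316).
9/7 + (-24/7)x + (-12/7)x² + (3)x³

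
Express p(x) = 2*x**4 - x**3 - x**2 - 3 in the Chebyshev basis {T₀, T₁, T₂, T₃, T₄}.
(-11/4)T₀ + (-3/4)T₁ + (1/2)T₂ + (-1/4)T₃ + (1/4)T₄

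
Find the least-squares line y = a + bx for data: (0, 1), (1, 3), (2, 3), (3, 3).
a = 8/5, b = 3/5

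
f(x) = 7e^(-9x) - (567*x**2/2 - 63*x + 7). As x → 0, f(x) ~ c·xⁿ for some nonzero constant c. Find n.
3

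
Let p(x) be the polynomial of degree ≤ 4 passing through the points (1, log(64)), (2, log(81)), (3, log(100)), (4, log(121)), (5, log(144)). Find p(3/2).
log(81*11**(7/16)*38999023360671744**(1/64)*5**(29/32)/25)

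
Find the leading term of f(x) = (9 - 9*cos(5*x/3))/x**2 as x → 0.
25/2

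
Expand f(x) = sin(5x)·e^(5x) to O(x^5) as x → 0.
5*x + 25*x**2 + 125*x**3/3 + O(x**5)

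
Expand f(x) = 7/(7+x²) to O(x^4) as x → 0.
1 - x**2/7 + O(x**4)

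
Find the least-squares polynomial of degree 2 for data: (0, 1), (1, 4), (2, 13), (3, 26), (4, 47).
39/35 + (-1/35)x + (20/7)x²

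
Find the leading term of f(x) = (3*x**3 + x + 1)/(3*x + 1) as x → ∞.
x**2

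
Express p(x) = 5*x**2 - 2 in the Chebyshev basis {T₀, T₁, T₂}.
(1/2)T₀ + (5/2)T₂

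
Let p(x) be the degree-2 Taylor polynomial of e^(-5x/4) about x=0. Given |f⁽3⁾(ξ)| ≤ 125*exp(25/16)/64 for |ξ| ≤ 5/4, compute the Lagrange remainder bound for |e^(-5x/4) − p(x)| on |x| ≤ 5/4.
15625*exp(25/16)/24576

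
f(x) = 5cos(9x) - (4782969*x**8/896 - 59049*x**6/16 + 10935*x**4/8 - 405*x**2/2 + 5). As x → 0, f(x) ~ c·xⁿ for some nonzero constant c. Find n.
10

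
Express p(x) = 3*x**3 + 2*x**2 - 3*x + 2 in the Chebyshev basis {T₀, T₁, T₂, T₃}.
(3)T₀ + (-3/4)T₁ + T₂ + (3/4)T₃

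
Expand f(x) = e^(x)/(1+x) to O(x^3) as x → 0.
1 + x**2/2 + O(x**3)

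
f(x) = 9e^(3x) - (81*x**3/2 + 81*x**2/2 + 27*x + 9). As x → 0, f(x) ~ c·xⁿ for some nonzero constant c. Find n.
4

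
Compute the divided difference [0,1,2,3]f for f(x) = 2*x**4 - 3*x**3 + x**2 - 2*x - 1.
9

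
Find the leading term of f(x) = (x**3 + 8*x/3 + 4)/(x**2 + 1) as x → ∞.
x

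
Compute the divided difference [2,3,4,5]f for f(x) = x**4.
14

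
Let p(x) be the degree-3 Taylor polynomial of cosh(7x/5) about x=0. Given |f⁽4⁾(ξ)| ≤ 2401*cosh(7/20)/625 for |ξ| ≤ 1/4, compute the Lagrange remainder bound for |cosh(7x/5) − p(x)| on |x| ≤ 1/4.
2401*cosh(7/20)/3840000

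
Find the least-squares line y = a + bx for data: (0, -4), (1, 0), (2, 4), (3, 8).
a = -4, b = 4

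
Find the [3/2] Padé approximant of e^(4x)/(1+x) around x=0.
(4*x**3/15 + 6*x**2/5 + 3*x/2 + 1)/(7*x**2/10 - 3*x/2 + 1)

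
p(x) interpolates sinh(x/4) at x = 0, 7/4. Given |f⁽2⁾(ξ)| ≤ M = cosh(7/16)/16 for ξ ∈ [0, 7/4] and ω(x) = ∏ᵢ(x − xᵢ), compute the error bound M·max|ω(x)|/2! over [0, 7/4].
49*cosh(7/16)/2048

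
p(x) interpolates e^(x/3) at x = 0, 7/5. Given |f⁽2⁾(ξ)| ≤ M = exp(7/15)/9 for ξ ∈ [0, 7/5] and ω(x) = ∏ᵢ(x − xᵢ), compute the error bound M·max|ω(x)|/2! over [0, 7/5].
49*exp(7/15)/1800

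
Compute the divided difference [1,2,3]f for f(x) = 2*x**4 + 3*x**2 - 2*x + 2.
53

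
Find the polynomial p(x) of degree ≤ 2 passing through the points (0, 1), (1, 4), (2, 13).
3*x**2 + 1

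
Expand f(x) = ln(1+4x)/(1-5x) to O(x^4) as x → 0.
4*x + 12*x**2 + 244*x**3/3 + O(x**4)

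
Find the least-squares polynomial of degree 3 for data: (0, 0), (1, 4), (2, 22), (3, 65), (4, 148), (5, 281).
(61/42)x + (15/28)x² + (25/12)x³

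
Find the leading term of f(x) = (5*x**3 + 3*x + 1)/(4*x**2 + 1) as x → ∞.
5*x/4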